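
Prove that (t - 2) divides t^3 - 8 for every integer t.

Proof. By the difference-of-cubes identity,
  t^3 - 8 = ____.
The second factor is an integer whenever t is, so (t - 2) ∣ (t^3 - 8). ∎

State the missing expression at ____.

Polynomial division of t^3 - 8 by t - 2 leaves remainder 0 and quotient t^2 + 2t + 4.
Hence t^3 - 8 = (t - 2)(t^2 + 2t + 4).

(t - 2)(t^2 + 2t + 4)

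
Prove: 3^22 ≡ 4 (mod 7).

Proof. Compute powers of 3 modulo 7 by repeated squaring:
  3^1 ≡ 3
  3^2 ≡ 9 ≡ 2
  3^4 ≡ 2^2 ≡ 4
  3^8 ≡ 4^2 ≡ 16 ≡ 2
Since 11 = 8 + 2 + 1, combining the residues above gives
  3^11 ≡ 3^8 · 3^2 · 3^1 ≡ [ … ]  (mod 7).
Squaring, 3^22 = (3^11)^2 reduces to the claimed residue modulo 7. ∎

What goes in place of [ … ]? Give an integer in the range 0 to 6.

5

Multiply the listed residues: 2 · 2 · 3 = 4 → 12.
Reducing modulo 7: 12 = 1·7 + 5, so 3^11 ≡ 5.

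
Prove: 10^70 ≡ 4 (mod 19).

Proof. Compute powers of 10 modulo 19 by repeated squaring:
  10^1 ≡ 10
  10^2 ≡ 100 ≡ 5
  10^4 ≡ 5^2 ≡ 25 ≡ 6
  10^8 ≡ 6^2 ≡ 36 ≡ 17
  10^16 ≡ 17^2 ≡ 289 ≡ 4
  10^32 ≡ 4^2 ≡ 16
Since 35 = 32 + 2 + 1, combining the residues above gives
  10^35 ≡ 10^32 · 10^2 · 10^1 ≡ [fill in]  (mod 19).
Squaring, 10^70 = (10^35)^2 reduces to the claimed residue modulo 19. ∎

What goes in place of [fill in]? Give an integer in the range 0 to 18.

Multiply the listed residues: 16 · 5 · 10 = 80 → 800.
Reducing modulo 19: 800 = 42·19 + 2, so 10^35 ≡ 2.

2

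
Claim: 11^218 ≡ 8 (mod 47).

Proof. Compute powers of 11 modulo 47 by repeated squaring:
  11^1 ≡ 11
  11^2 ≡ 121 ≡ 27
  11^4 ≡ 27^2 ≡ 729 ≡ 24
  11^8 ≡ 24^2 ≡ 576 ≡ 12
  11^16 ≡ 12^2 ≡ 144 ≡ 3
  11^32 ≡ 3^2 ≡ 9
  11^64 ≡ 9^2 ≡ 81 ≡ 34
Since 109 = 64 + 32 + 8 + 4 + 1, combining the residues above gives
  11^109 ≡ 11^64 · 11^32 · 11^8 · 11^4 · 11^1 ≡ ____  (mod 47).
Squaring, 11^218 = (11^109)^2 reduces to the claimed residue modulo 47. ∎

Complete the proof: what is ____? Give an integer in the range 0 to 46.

33

11^64 · 11^32 · 11^8 · 11^4 · 11^1 ≡ 34 · 9 · 12 · 24 · 11 = 969408.
969408 mod 47 = 33, so 11^109 ≡ 33 (mod 47).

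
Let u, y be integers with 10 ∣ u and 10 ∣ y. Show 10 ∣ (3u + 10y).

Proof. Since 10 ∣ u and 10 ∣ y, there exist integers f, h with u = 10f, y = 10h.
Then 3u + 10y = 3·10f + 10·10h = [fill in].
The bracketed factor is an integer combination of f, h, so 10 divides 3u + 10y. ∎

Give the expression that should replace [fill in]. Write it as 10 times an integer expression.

Each term has a factor of 10: 3·10f + 10·10h = 10·(3f + 10h).
Since 3f + 10h is an integer, 10 ∣ (3u + 10y).

10(3f + 10h)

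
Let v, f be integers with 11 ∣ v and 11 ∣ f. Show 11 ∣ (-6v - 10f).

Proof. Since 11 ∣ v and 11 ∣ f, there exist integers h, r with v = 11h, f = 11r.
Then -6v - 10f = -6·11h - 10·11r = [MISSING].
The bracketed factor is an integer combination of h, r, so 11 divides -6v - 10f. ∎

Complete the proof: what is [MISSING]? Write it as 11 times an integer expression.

Pull the common 11 out of every term: -6·11h - 10·11r = 11(-6h - 10r).
-6h - 10r is an integer, which exhibits the divisibility.

11(-6h - 10r)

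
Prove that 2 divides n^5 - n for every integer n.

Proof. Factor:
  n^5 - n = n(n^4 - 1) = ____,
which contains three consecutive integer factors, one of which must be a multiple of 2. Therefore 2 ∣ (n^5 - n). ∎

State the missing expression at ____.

(n - 1)n(n + 1)(n^2 + 1)

n^4 - 1 = (n^2 - 1)(n^2 + 1), and n^2 - 1 = (n-1)(n+1).
So n(n^4 - 1) = (n - 1)n(n + 1)(n^2 + 1).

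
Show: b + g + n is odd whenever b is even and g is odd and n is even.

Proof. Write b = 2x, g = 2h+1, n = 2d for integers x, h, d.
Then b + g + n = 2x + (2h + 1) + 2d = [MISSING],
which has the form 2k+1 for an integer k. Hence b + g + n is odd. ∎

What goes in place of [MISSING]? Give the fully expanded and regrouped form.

2x + (2h + 1) + 2d = 2d + 2h + 2x + 1
= 2(d + h + x) + 1.
Since d + h + x is an integer, the sum is of the form 2k+1 for an integer k.

2(d + h + x) + 1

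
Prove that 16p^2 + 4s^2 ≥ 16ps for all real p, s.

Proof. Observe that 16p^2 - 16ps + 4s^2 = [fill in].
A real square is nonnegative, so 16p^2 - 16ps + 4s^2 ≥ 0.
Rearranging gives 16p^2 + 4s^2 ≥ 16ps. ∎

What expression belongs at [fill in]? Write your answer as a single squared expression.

(4p - 2s)^2

16p^2 - 16ps + 4s^2 is a perfect-square trinomial: the outer terms are (4p)^2 and (2s)^2, and the cross term is -2·4p·2s.
So 16p^2 - 16ps + 4s^2 = (4p - 2s)^2 ≥ 0.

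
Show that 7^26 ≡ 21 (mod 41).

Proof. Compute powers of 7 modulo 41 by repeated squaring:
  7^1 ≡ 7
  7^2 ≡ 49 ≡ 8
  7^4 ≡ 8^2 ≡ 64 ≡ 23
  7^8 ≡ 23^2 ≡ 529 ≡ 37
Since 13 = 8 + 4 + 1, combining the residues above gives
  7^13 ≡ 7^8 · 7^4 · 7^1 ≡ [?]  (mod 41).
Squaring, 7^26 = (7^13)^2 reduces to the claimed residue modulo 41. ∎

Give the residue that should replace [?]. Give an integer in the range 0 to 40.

12

Multiply the listed residues: 37 · 23 · 7 = 851 → 5957.
Reducing modulo 41: 5957 = 145·41 + 12, so 7^13 ≡ 12.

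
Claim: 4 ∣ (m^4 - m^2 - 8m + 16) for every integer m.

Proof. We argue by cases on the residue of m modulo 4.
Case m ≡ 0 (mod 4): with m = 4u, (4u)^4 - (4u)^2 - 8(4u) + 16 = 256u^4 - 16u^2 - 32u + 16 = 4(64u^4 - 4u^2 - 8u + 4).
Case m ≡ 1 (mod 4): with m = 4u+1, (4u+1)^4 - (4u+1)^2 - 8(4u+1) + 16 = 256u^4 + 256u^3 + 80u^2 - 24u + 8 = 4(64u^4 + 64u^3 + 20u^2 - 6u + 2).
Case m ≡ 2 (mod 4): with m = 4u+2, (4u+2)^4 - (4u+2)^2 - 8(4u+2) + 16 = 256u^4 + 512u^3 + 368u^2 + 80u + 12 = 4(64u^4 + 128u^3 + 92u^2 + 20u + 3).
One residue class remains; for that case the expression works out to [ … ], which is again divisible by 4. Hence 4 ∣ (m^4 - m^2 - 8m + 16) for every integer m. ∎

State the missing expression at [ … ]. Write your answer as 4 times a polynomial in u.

The residues treated are {0, 1, 2}, so the missing case is m ≡ 3 (mod 4); write m = 4u+3.
Then (4u+3)^4 - (4u+3)^2 - 8(4u+3) + 16 = 256u^4 + 768u^3 + 848u^2 + 376u + 64 = 4(64u^4 + 192u^3 + 212u^2 + 94u + 16).

4(64u^4 + 192u^3 + 212u^2 + 94u + 16)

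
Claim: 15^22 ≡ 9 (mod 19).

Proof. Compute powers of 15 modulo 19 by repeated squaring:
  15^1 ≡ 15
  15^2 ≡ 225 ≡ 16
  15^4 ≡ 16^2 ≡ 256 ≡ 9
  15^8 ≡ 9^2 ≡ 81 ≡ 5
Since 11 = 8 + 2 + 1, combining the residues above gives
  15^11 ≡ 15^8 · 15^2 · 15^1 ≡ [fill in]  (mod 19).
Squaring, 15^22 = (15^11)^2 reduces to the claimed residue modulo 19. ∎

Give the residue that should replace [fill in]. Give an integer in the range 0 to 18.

15^8 · 15^2 · 15^1 ≡ 5 · 16 · 15 = 1200.
1200 mod 19 = 3, so 15^11 ≡ 3 (mod 19).

3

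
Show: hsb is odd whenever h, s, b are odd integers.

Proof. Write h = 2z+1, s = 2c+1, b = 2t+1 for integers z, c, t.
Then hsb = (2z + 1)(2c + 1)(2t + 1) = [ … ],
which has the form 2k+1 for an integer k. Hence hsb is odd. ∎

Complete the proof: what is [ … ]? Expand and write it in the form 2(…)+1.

2(4ctz + 2ct + 2cz + c + 2tz + t + z) + 1

Expanding: (2z + 1)(2c + 1)(2t + 1) = 8ctz + 4ct + 4cz + 2c + 4tz + 2t + 2z + 1.
Every term except the constant is even, so this is 2(4ctz + 2ct + 2cz + c + 2tz + t + z) + 1,
and 4ctz + 2ct + 2cz + c + 2tz + t + z ∈ ℤ gives the required form.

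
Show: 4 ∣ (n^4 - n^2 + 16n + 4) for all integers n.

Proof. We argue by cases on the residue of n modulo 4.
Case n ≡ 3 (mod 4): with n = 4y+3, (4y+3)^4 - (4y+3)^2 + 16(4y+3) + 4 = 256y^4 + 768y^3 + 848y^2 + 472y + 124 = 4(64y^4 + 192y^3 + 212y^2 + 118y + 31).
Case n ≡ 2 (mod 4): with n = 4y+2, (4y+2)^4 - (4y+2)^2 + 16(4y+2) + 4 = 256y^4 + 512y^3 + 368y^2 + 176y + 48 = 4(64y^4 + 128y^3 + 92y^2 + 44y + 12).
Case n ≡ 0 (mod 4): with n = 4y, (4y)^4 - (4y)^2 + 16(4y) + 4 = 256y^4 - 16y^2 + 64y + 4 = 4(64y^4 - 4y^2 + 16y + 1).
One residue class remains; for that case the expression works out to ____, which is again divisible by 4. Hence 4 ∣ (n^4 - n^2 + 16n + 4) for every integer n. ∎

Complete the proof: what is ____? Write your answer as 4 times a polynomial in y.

4(64y^4 + 64y^3 + 20y^2 + 18y + 5)

The residues treated are {3, 2, 0}, so the missing case is n ≡ 1 (mod 4); write n = 4y+1.
Then (4y+1)^4 - (4y+1)^2 + 16(4y+1) + 4 = 256y^4 + 256y^3 + 80y^2 + 72y + 20 = 4(64y^4 + 64y^3 + 20y^2 + 18y + 5).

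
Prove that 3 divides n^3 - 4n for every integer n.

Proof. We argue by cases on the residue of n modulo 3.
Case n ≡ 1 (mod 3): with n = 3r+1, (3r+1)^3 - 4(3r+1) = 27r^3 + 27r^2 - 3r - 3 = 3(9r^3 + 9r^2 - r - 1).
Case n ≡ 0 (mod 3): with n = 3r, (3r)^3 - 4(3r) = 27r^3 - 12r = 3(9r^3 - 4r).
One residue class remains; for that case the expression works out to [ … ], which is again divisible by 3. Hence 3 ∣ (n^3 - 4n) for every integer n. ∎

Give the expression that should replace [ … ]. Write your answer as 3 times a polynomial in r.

3(9r^3 + 18r^2 + 8r)

The residues treated are {1, 0}, so the missing case is n ≡ 2 (mod 3); write n = 3r+2.
Then (3r+2)^3 - 4(3r+2) = 27r^3 + 54r^2 + 24r = 3(9r^3 + 18r^2 + 8r).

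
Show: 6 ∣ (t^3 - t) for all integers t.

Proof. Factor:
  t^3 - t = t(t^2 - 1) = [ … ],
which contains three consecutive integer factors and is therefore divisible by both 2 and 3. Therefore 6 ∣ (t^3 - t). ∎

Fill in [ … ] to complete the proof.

t(t^2 - 1) = t(t - 1)(t + 1) = (t - 1)t(t + 1).
These three factors are consecutive integers, so their product is divisible by 6.

(t - 1)t(t + 1)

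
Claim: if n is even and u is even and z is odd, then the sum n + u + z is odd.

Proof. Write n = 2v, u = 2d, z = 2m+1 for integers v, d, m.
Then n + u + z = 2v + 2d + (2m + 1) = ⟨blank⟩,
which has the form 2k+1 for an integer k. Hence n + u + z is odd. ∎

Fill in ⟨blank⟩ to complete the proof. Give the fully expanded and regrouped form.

2(d + m + v) + 1

2v + 2d + (2m + 1) = 2d + 2m + 2v + 1
= 2(d + m + v) + 1.
Since d + m + v is an integer, the sum is of the form 2k+1 for an integer k.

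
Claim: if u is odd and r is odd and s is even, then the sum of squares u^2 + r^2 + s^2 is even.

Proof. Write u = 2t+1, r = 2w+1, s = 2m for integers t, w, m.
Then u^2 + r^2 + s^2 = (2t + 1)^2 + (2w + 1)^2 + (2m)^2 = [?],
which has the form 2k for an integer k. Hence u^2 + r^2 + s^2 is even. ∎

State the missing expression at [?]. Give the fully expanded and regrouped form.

(2t + 1)^2 + (2w + 1)^2 + (2m)^2 = 4m^2 + 4t^2 + 4t + 4w^2 + 4w + 2
= 2(2m^2 + 2t^2 + 2t + 2w^2 + 2w + 1).
Since 2m^2 + 2t^2 + 2t + 2w^2 + 2w + 1 is an integer, the sum of squares is of the form 2k for an integer k.

2(2m^2 + 2t^2 + 2t + 2w^2 + 2w + 1)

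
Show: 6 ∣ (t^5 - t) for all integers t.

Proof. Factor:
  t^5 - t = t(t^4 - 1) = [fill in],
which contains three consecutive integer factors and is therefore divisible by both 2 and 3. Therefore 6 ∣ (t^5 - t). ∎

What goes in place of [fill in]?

t^4 - 1 = (t^2 - 1)(t^2 + 1), and t^2 - 1 = (t-1)(t+1).
So t(t^4 - 1) = (t - 1)t(t + 1)(t^2 + 1).

(t - 1)t(t + 1)(t^2 + 1)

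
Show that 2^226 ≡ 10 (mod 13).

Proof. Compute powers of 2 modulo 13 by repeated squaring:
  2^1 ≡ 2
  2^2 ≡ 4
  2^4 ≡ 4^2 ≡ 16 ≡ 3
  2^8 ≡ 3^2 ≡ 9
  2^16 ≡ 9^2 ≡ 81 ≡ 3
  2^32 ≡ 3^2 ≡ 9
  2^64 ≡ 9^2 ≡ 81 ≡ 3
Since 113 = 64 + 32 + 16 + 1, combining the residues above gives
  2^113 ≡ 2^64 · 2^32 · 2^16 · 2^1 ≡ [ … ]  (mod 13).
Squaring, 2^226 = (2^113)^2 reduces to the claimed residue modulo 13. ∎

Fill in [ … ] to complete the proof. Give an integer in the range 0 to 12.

6

Multiply the listed residues: 3 · 9 · 3 · 2 = 27 → 81 → 162.
Reducing modulo 13: 162 = 12·13 + 6, so 2^113 ≡ 6.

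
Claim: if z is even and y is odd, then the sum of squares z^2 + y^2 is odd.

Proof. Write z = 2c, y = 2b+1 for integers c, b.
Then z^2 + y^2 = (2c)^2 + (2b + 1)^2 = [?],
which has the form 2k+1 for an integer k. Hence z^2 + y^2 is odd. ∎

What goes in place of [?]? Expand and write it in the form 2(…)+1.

Expanding: (2c)^2 + (2b + 1)^2 = 4b^2 + 4b + 4c^2 + 1.
Every term except the constant is even, so this is 2(2b^2 + 2b + 2c^2) + 1,
and 2b^2 + 2b + 2c^2 ∈ ℤ gives the required form.

2(2b^2 + 2b + 2c^2) + 1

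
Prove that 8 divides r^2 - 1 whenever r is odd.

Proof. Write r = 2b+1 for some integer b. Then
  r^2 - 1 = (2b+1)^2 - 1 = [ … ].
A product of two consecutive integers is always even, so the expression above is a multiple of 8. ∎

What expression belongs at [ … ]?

(2b+1)^2 - 1 = 4b^2 + 4b + 1 - 1 = 4b^2 + 4b = 4b(b+1).
Since b and b+1 are consecutive, b(b+1) is even, and 4·(even) is a multiple of 8.

4b(b + 1)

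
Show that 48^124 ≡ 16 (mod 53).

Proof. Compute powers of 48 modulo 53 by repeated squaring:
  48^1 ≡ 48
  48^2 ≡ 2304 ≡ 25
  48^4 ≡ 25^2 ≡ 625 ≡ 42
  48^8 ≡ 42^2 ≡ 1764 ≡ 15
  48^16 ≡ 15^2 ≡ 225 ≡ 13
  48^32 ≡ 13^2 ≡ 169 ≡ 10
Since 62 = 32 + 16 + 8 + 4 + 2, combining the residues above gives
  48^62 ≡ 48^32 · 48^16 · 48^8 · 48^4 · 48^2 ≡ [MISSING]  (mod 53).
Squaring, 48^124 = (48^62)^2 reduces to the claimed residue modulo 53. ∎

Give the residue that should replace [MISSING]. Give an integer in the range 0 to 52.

4

48^32 · 48^16 · 48^8 · 48^4 · 48^2 ≡ 10 · 13 · 15 · 42 · 25 = 2047500.
2047500 mod 53 = 4, so 48^62 ≡ 4 (mod 53).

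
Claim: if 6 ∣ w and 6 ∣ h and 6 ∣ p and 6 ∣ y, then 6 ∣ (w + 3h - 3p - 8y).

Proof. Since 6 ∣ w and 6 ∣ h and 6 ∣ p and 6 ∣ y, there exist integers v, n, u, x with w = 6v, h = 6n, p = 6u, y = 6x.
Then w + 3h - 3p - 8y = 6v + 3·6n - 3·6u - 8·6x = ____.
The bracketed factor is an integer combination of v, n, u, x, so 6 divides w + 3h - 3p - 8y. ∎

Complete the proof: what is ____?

Pull the common 6 out of every term: 6v + 3·6n - 3·6u - 8·6x = 6(3n - 3u + v - 8x).
3n - 3u + v - 8x is an integer, which exhibits the divisibility.

6(3n - 3u + v - 8x)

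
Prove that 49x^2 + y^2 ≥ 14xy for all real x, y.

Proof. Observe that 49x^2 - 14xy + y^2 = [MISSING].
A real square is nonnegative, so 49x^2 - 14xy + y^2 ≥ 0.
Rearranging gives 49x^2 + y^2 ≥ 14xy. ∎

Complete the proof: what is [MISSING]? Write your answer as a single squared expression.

49x^2 - 14xy + y^2 is a perfect-square trinomial: the outer terms are (7x)^2 and (y)^2, and the cross term is -2·7x·y.
So 49x^2 - 14xy + y^2 = (7x - y)^2 ≥ 0.

(7x - y)^2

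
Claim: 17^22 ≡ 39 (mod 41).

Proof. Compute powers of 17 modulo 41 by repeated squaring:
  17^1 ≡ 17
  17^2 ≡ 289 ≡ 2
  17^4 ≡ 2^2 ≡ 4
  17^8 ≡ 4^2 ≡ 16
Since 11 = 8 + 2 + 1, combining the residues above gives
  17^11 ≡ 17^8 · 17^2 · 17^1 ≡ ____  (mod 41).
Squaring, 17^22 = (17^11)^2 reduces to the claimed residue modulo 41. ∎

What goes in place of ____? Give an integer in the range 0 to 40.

11

17^8 · 17^2 · 17^1 ≡ 16 · 2 · 17 = 544.
544 mod 41 = 11, so 17^11 ≡ 11 (mod 41).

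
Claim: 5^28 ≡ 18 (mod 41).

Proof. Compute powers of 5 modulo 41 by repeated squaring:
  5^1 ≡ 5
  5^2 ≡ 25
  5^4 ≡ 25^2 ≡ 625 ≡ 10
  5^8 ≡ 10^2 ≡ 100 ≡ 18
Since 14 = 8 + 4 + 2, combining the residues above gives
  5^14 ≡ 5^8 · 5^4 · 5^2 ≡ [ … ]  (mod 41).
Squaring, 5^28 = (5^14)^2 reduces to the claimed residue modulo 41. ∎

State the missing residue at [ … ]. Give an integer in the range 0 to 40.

31

5^8 · 5^4 · 5^2 ≡ 18 · 10 · 25 = 4500.
4500 mod 41 = 31, so 5^14 ≡ 31 (mod 41).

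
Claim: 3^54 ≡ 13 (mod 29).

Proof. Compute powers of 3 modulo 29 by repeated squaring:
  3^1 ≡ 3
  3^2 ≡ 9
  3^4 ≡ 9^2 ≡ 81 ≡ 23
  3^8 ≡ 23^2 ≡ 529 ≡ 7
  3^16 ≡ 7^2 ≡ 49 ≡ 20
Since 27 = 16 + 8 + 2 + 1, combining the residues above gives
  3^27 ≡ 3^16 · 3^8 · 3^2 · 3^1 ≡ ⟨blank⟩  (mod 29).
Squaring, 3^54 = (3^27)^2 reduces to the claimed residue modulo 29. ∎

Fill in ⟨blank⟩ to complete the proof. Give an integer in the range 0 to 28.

Multiply the listed residues: 20 · 7 · 9 · 3 = 140 → 1260 → 3780.
Reducing modulo 29: 3780 = 130·29 + 10, so 3^27 ≡ 10.

10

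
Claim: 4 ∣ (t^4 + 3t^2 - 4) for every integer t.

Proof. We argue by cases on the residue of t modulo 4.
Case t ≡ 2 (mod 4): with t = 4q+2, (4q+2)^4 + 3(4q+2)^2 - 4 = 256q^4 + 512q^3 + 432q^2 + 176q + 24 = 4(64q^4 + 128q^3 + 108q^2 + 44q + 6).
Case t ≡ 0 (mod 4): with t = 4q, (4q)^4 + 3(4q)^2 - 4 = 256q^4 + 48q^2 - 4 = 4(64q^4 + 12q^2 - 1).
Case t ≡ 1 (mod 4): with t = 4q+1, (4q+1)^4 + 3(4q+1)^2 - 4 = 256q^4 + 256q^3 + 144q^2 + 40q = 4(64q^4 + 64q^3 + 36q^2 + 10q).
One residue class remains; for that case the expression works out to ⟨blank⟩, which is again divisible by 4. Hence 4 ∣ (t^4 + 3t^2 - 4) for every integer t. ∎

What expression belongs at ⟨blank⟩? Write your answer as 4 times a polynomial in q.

4(64q^4 + 192q^3 + 228q^2 + 126q + 26)

Only t ≡ 3 (mod 4) is unaccounted for. Put t = 4q+3:
(4q+3)^4 + 3(4q+3)^2 - 4 expands to 256q^4 + 768q^3 + 912q^2 + 504q + 104,
and factoring out 4 leaves 4(64q^4 + 192q^3 + 228q^2 + 126q + 26).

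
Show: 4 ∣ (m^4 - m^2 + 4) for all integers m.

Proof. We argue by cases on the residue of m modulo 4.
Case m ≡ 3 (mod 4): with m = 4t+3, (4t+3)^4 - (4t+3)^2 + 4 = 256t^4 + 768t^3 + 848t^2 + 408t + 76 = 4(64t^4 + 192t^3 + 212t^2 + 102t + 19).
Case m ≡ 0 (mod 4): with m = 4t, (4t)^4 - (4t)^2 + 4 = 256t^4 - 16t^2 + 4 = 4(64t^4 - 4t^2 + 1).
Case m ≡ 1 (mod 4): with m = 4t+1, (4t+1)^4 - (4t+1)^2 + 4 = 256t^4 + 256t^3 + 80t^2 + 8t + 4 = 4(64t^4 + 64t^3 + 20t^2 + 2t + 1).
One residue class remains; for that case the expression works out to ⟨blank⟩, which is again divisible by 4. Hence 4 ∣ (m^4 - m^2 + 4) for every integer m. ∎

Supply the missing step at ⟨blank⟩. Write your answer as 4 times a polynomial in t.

4(64t^4 + 128t^3 + 92t^2 + 28t + 4)

Only m ≡ 2 (mod 4) is unaccounted for. Put m = 4t+2:
(4t+2)^4 - (4t+2)^2 + 4 expands to 256t^4 + 512t^3 + 368t^2 + 112t + 16,
and factoring out 4 leaves 4(64t^4 + 128t^3 + 92t^2 + 28t + 4).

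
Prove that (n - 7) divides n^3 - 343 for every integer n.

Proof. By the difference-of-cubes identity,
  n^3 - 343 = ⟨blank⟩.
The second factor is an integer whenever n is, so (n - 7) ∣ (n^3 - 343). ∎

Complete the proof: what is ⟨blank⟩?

Polynomial division of n^3 - 343 by n - 7 leaves remainder 0 and quotient n^2 + 7n + 49.
Hence n^3 - 343 = (n - 7)(n^2 + 7n + 49).

(n - 7)(n^2 + 7n + 49)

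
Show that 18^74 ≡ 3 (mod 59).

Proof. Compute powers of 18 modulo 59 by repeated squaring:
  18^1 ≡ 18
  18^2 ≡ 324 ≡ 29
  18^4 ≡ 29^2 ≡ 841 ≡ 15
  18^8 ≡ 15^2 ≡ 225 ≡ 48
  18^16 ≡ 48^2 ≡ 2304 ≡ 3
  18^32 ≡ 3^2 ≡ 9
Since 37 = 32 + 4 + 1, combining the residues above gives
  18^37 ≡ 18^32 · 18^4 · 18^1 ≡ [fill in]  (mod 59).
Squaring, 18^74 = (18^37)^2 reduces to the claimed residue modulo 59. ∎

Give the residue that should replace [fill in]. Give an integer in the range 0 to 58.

11

Multiply the listed residues: 9 · 15 · 18 = 135 → 2430.
Reducing modulo 59: 2430 = 41·59 + 11, so 18^37 ≡ 11.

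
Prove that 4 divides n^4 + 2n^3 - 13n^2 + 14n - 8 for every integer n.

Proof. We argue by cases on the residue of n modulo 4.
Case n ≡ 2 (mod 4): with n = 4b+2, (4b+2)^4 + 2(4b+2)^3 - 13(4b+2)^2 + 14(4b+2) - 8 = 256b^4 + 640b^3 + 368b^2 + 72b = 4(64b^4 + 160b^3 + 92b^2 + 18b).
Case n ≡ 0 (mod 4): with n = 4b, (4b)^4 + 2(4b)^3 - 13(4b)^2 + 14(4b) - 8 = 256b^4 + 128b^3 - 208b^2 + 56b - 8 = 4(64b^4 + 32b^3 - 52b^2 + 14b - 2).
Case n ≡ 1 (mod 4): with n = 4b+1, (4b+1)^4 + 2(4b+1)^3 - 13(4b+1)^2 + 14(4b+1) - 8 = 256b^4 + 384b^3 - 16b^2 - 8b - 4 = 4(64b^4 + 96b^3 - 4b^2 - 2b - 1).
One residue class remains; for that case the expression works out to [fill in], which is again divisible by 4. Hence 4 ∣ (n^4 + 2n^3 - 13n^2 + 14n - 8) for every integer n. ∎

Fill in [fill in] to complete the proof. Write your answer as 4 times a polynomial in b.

The residues treated are {2, 0, 1}, so the missing case is n ≡ 3 (mod 4); write n = 4b+3.
Then (4b+3)^4 + 2(4b+3)^3 - 13(4b+3)^2 + 14(4b+3) - 8 = 256b^4 + 896b^3 + 944b^2 + 392b + 52 = 4(64b^4 + 224b^3 + 236b^2 + 98b + 13).

4(64b^4 + 224b^3 + 236b^2 + 98b + 13)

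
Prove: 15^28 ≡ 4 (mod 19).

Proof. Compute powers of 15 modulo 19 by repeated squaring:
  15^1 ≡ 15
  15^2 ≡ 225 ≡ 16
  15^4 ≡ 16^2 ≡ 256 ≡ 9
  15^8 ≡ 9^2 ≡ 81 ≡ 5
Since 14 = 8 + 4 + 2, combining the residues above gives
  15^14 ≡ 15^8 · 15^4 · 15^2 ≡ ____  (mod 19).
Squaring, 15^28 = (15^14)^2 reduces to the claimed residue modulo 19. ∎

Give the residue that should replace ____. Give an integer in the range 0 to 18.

Multiply the listed residues: 5 · 9 · 16 = 45 → 720.
Reducing modulo 19: 720 = 37·19 + 17, so 15^14 ≡ 17.

17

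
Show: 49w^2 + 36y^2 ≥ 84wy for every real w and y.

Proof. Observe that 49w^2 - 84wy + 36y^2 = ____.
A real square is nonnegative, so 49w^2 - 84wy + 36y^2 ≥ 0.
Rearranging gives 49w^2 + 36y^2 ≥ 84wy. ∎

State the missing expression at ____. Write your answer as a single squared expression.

The leading and trailing coefficients are 7^2 and 6^2, and 84 = 2·7·6, so the trinomial is (7w - 6y)^2.
Hence 49w^2 - 84wy + 36y^2 ≥ 0.

(7w - 6y)^2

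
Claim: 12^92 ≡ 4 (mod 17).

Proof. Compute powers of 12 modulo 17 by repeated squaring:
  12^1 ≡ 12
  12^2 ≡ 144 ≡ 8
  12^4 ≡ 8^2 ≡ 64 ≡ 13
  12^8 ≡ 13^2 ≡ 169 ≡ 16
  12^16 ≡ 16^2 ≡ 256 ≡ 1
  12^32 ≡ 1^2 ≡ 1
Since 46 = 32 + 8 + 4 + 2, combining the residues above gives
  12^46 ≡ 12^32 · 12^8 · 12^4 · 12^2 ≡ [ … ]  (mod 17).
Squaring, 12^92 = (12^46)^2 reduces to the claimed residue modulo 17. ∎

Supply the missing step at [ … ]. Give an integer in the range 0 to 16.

Multiply the listed residues: 1 · 16 · 13 · 8 = 16 → 208 → 1664.
Reducing modulo 17: 1664 = 97·17 + 15, so 12^46 ≡ 15.

15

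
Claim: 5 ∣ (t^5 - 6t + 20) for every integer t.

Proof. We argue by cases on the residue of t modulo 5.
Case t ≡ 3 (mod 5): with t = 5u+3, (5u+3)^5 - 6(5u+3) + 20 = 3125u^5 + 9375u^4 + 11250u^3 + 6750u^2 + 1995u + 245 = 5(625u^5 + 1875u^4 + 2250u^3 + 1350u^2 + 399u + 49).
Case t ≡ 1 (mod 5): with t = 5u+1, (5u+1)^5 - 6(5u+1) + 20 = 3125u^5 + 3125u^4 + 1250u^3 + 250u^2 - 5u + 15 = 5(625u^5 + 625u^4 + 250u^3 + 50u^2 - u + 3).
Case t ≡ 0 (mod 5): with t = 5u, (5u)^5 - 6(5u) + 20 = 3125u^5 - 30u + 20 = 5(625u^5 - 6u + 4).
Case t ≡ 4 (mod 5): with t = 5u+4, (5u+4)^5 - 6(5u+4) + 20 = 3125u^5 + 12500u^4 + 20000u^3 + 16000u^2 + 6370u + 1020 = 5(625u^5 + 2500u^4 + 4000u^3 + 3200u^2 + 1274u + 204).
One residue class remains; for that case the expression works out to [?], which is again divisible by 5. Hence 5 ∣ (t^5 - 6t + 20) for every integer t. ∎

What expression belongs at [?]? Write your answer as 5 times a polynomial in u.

5(625u^5 + 1250u^4 + 1000u^3 + 400u^2 + 74u + 8)

Only t ≡ 2 (mod 5) is unaccounted for. Put t = 5u+2:
(5u+2)^5 - 6(5u+2) + 20 expands to 3125u^5 + 6250u^4 + 5000u^3 + 2000u^2 + 370u + 40,
and factoring out 5 leaves 5(625u^5 + 1250u^4 + 1000u^3 + 400u^2 + 74u + 8).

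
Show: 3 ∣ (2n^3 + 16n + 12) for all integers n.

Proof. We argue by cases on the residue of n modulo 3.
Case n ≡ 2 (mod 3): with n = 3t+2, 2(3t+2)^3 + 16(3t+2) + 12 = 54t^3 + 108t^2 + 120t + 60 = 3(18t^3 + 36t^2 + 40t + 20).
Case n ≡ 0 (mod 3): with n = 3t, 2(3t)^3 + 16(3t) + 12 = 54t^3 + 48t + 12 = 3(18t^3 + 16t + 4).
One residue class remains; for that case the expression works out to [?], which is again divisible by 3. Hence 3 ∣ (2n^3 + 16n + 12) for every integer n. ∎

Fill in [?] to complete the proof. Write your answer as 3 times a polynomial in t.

Only n ≡ 1 (mod 3) is unaccounted for. Put n = 3t+1:
2(3t+1)^3 + 16(3t+1) + 12 expands to 54t^3 + 54t^2 + 66t + 30,
and factoring out 3 leaves 3(18t^3 + 18t^2 + 22t + 10).

3(18t^3 + 18t^2 + 22t + 10)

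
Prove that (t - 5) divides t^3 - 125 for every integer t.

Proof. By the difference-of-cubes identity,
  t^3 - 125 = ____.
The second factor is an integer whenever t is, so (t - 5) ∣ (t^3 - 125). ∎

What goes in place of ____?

(t - 5)(t^2 + 5t + 25)

Polynomial division of t^3 - 125 by t - 5 leaves remainder 0 and quotient t^2 + 5t + 25.
Hence t^3 - 125 = (t - 5)(t^2 + 5t + 25).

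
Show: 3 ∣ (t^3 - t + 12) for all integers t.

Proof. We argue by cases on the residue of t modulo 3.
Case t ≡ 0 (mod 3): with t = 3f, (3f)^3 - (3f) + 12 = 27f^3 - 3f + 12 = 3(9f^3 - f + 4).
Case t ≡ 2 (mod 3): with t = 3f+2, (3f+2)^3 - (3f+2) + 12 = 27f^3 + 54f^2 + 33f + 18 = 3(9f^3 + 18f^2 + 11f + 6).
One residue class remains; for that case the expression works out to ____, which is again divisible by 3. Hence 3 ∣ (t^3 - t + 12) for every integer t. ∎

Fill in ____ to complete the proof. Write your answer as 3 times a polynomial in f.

3(9f^3 + 9f^2 + 2f + 4)

The residues treated are {0, 2}, so the missing case is t ≡ 1 (mod 3); write t = 3f+1.
Then (3f+1)^3 - (3f+1) + 12 = 27f^3 + 27f^2 + 6f + 12 = 3(9f^3 + 9f^2 + 2f + 4).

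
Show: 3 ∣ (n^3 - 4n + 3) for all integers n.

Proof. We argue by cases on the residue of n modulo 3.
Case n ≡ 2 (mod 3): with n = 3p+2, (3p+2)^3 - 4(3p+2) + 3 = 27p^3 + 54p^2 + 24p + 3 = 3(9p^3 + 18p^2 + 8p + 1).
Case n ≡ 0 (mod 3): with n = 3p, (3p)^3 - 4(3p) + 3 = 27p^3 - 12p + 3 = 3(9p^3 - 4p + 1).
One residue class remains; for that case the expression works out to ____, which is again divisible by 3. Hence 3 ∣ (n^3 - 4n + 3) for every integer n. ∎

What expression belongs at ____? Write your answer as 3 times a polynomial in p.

3(9p^3 + 9p^2 - p)

The residues treated are {2, 0}, so the missing case is n ≡ 1 (mod 3); write n = 3p+1.
Then (3p+1)^3 - 4(3p+1) + 3 = 27p^3 + 27p^2 - 3p = 3(9p^3 + 9p^2 - p).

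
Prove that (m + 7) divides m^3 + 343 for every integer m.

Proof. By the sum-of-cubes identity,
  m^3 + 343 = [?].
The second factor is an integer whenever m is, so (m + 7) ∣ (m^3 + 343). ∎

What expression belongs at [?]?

a^3 + b^3 = (a + b)(a^2 - ab + b^2). With a = m, b = 7:
m^3 + 343 = (m + 7)(m^2 - 7m + 49).

(m + 7)(m^2 - 7m + 49)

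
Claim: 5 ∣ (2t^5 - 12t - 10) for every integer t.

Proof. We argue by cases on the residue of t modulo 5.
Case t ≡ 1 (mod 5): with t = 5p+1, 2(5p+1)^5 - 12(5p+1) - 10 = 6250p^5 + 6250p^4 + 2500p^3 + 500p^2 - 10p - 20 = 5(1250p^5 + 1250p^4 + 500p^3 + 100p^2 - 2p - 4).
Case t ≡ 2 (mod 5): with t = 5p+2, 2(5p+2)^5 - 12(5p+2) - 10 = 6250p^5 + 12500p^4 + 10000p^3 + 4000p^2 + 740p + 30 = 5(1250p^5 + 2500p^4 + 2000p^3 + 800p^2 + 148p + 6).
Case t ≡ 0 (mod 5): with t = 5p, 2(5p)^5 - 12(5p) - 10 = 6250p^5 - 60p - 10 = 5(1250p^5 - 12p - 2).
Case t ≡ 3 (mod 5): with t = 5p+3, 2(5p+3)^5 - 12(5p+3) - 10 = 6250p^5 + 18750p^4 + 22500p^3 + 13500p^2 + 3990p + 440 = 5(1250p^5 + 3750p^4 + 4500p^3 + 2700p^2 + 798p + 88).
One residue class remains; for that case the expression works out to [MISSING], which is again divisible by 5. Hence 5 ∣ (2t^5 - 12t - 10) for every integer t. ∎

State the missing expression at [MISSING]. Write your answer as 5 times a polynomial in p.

5(1250p^5 + 5000p^4 + 8000p^3 + 6400p^2 + 2548p + 398)

Only t ≡ 4 (mod 5) is unaccounted for. Put t = 5p+4:
2(5p+4)^5 - 12(5p+4) - 10 expands to 6250p^5 + 25000p^4 + 40000p^3 + 32000p^2 + 12740p + 1990,
and factoring out 5 leaves 5(1250p^5 + 5000p^4 + 8000p^3 + 6400p^2 + 2548p + 398).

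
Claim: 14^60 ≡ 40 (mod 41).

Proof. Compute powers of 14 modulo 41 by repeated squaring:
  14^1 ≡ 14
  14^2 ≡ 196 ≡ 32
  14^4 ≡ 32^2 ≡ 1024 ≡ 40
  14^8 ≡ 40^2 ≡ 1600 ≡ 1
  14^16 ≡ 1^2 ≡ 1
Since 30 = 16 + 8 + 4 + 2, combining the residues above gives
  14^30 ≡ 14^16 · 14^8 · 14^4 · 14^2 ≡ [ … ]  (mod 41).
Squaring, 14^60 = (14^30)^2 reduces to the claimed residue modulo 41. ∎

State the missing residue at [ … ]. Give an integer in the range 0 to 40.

9

Multiply the listed residues: 1 · 1 · 40 · 32 = 1 → 40 → 1280.
Reducing modulo 41: 1280 = 31·41 + 9, so 14^30 ≡ 9.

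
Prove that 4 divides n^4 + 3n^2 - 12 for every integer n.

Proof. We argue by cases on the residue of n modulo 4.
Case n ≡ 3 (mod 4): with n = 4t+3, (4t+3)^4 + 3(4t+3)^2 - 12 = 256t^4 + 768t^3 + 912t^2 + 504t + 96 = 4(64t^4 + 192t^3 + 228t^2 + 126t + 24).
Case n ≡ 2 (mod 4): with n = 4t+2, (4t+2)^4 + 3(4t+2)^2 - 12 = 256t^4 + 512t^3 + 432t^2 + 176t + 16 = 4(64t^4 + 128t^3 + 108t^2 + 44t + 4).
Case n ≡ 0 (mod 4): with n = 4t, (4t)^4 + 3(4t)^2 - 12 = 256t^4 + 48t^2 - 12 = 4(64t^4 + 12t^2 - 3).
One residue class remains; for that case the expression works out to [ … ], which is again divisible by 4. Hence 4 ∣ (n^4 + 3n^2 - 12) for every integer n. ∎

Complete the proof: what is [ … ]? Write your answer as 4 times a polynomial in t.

The residues treated are {3, 2, 0}, so the missing case is n ≡ 1 (mod 4); write n = 4t+1.
Then (4t+1)^4 + 3(4t+1)^2 - 12 = 256t^4 + 256t^3 + 144t^2 + 40t - 8 = 4(64t^4 + 64t^3 + 36t^2 + 10t - 2).

4(64t^4 + 64t^3 + 36t^2 + 10t - 2)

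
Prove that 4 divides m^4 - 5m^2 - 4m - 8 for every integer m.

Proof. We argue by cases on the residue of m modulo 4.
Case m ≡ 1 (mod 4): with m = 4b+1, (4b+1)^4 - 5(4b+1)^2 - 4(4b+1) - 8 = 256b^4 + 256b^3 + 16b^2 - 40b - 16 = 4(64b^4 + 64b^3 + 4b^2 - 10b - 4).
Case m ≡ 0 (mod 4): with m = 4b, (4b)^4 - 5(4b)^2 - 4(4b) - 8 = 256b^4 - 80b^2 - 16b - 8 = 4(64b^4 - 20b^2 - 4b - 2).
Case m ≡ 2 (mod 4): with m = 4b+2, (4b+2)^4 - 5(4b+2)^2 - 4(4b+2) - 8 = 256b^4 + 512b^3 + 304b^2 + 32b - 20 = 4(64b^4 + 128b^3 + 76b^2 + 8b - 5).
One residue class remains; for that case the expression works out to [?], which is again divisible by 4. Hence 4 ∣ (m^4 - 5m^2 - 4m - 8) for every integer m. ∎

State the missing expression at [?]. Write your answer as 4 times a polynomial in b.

The residues treated are {1, 0, 2}, so the missing case is m ≡ 3 (mod 4); write m = 4b+3.
Then (4b+3)^4 - 5(4b+3)^2 - 4(4b+3) - 8 = 256b^4 + 768b^3 + 784b^2 + 296b + 16 = 4(64b^4 + 192b^3 + 196b^2 + 74b + 4).

4(64b^4 + 192b^3 + 196b^2 + 74b + 4)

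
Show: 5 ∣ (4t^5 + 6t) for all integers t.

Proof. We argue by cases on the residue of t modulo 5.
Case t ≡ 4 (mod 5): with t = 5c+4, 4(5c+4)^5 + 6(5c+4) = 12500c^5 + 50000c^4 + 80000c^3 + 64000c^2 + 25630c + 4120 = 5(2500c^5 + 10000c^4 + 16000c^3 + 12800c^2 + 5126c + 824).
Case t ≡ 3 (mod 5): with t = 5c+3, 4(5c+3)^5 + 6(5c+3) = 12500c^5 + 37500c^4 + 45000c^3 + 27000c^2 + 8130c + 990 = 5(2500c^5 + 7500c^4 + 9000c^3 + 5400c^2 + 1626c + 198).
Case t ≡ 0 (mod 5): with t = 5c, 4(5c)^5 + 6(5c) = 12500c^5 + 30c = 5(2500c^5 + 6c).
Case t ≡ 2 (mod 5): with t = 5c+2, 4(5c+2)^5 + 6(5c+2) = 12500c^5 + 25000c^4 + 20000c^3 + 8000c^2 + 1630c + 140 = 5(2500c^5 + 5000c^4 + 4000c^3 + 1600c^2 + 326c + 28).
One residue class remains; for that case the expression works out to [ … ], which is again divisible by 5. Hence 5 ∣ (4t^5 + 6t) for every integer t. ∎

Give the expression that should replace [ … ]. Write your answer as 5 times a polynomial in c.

The residues treated are {4, 3, 0, 2}, so the missing case is t ≡ 1 (mod 5); write t = 5c+1.
Then 4(5c+1)^5 + 6(5c+1) = 12500c^5 + 12500c^4 + 5000c^3 + 1000c^2 + 130c + 10 = 5(2500c^5 + 2500c^4 + 1000c^3 + 200c^2 + 26c + 2).

5(2500c^5 + 2500c^4 + 1000c^3 + 200c^2 + 26c + 2)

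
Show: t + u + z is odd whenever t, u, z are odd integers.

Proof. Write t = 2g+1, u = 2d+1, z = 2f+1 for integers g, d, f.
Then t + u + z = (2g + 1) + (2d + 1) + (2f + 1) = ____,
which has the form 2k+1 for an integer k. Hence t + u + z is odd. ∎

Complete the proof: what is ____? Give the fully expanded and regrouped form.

Expanding: (2g + 1) + (2d + 1) + (2f + 1) = 2d + 2f + 2g + 3.
Every term except the constant is even, so this is 2(d + f + g + 1) + 1,
and d + f + g + 1 ∈ ℤ gives the required form.

2(d + f + g + 1) + 1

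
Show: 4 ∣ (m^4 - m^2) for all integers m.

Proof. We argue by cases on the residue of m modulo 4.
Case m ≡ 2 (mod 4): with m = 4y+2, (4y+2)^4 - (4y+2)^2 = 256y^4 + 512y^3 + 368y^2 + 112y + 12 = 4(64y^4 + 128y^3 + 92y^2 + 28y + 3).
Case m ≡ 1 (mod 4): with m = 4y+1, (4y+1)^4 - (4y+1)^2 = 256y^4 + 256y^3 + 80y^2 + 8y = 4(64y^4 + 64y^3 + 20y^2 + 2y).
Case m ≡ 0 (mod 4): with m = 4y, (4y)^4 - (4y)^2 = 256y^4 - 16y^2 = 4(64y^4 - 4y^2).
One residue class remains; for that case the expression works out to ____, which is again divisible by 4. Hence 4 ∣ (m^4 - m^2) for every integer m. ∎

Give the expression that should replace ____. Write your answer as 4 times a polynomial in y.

The residues treated are {2, 1, 0}, so the missing case is m ≡ 3 (mod 4); write m = 4y+3.
Then (4y+3)^4 - (4y+3)^2 = 256y^4 + 768y^3 + 848y^2 + 408y + 72 = 4(64y^4 + 192y^3 + 212y^2 + 102y + 18).

4(64y^4 + 192y^3 + 212y^2 + 102y + 18)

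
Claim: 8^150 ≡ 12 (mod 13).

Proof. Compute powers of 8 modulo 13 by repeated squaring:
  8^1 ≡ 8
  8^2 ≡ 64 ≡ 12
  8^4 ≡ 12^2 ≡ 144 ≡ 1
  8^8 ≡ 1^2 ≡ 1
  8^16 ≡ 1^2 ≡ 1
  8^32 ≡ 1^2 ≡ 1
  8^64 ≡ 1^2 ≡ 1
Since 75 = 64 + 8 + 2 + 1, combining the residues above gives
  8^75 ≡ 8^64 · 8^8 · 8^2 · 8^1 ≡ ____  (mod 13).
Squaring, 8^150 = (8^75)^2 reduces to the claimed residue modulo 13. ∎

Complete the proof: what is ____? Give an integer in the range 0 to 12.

Multiply the listed residues: 1 · 1 · 12 · 8 = 1 → 12 → 96.
Reducing modulo 13: 96 = 7·13 + 5, so 8^75 ≡ 5.

5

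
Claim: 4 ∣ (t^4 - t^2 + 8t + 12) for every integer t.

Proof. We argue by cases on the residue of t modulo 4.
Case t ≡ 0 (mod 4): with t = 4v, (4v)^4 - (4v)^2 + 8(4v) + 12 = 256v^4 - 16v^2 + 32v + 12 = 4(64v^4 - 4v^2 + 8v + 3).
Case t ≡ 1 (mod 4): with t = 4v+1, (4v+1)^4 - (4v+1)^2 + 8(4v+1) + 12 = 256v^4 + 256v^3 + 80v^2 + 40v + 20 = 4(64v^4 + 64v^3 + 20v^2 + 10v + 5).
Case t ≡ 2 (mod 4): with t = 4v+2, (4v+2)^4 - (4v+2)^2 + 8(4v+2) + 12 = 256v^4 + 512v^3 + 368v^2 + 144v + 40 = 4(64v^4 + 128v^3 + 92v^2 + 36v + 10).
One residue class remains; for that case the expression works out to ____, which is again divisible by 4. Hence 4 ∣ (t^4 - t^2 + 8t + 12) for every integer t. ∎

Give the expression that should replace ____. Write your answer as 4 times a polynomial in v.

Only t ≡ 3 (mod 4) is unaccounted for. Put t = 4v+3:
(4v+3)^4 - (4v+3)^2 + 8(4v+3) + 12 expands to 256v^4 + 768v^3 + 848v^2 + 440v + 108,
and factoring out 4 leaves 4(64v^4 + 192v^3 + 212v^2 + 110v + 27).

4(64v^4 + 192v^3 + 212v^2 + 110v + 27)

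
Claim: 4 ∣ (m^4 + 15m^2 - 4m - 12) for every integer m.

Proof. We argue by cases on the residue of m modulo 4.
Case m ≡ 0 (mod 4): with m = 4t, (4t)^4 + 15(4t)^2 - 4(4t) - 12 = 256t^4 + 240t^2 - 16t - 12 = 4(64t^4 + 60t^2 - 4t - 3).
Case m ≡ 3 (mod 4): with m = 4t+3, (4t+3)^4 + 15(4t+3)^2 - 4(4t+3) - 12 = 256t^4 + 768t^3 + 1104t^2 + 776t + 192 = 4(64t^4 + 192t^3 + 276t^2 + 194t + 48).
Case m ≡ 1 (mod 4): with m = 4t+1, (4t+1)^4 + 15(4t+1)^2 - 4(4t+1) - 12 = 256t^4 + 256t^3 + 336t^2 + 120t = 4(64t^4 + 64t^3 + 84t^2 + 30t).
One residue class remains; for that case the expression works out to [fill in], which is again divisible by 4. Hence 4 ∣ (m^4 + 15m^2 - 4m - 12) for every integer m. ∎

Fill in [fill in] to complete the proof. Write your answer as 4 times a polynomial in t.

Only m ≡ 2 (mod 4) is unaccounted for. Put m = 4t+2:
(4t+2)^4 + 15(4t+2)^2 - 4(4t+2) - 12 expands to 256t^4 + 512t^3 + 624t^2 + 352t + 56,
and factoring out 4 leaves 4(64t^4 + 128t^3 + 156t^2 + 88t + 14).

4(64t^4 + 128t^3 + 156t^2 + 88t + 14)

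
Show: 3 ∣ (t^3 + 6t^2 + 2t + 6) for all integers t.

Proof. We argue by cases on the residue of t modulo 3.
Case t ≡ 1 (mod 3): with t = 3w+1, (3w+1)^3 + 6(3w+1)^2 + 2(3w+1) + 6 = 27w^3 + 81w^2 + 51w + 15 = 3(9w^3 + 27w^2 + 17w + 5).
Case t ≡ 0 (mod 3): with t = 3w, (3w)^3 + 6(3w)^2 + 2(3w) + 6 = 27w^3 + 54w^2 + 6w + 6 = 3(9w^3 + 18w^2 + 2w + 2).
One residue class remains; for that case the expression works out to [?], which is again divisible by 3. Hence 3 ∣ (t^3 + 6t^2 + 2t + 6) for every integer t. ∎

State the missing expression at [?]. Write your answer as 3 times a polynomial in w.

The residues treated are {1, 0}, so the missing case is t ≡ 2 (mod 3); write t = 3w+2.
Then (3w+2)^3 + 6(3w+2)^2 + 2(3w+2) + 6 = 27w^3 + 108w^2 + 114w + 42 = 3(9w^3 + 36w^2 + 38w + 14).

3(9w^3 + 36w^2 + 38w + 14)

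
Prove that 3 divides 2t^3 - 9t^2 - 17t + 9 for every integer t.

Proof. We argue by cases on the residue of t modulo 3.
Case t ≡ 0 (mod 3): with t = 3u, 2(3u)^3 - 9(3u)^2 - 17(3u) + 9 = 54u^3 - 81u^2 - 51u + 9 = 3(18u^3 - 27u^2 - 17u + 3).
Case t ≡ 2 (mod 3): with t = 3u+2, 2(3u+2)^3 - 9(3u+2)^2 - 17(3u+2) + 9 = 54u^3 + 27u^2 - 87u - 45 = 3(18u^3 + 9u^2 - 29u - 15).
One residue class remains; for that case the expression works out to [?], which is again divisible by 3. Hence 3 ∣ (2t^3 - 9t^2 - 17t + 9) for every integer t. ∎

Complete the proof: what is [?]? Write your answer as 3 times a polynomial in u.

The residues treated are {0, 2}, so the missing case is t ≡ 1 (mod 3); write t = 3u+1.
Then 2(3u+1)^3 - 9(3u+1)^2 - 17(3u+1) + 9 = 54u^3 - 27u^2 - 87u - 15 = 3(18u^3 - 9u^2 - 29u - 5).

3(18u^3 - 9u^2 - 29u - 5)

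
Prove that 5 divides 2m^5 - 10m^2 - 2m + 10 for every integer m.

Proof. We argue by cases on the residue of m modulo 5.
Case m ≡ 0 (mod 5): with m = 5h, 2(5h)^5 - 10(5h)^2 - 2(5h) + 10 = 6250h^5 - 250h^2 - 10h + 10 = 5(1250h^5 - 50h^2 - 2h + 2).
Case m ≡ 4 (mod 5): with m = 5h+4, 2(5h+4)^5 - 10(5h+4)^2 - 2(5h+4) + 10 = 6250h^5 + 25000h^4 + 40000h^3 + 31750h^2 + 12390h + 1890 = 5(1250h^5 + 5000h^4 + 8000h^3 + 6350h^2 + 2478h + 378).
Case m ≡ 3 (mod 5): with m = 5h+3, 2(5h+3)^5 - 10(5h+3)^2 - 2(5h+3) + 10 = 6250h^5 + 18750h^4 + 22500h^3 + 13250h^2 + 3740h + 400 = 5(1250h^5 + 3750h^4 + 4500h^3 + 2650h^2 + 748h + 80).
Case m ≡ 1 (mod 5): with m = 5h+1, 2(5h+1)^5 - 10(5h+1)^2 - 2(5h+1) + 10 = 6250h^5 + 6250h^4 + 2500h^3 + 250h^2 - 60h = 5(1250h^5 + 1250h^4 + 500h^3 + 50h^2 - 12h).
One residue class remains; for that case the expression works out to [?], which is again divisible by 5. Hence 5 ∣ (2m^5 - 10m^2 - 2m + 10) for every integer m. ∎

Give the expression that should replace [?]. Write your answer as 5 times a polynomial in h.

5(1250h^5 + 2500h^4 + 2000h^3 + 750h^2 + 118h + 6)

The residues treated are {0, 4, 3, 1}, so the missing case is m ≡ 2 (mod 5); write m = 5h+2.
Then 2(5h+2)^5 - 10(5h+2)^2 - 2(5h+2) + 10 = 6250h^5 + 12500h^4 + 10000h^3 + 3750h^2 + 590h + 30 = 5(1250h^5 + 2500h^4 + 2000h^3 + 750h^2 + 118h + 6).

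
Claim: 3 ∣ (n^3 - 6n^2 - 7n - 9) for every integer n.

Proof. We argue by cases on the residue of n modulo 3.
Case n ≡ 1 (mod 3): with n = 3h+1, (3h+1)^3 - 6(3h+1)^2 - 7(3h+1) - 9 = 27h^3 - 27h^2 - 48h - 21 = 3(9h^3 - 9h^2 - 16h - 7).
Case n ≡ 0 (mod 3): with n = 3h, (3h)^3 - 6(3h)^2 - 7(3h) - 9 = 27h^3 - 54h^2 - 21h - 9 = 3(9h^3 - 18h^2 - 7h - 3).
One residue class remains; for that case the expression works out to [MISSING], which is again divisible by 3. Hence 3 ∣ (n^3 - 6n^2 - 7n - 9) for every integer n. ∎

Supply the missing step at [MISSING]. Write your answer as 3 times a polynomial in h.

The residues treated are {1, 0}, so the missing case is n ≡ 2 (mod 3); write n = 3h+2.
Then (3h+2)^3 - 6(3h+2)^2 - 7(3h+2) - 9 = 27h^3 - 57h - 39 = 3(9h^3 - 19h - 13).

3(9h^3 - 19h - 13)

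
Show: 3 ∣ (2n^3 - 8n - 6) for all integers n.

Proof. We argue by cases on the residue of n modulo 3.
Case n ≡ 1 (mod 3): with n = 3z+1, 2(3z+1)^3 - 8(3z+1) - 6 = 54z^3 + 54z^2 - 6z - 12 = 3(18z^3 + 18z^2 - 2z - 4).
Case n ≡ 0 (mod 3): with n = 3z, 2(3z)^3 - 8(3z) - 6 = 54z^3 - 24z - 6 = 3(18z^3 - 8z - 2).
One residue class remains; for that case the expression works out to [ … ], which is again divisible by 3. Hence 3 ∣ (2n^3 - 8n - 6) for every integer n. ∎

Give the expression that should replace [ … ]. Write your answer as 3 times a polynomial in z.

3(18z^3 + 36z^2 + 16z - 2)

The residues treated are {1, 0}, so the missing case is n ≡ 2 (mod 3); write n = 3z+2.
Then 2(3z+2)^3 - 8(3z+2) - 6 = 54z^3 + 108z^2 + 48z - 6 = 3(18z^3 + 36z^2 + 16z - 2).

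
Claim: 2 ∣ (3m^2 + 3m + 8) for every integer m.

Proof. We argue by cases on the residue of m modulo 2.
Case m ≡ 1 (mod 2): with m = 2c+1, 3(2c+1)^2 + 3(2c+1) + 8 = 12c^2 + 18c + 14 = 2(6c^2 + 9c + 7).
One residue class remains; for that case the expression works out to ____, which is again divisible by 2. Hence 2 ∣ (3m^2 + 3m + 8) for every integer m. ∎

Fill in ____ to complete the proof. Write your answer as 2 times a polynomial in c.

The residues treated are {1}, so the missing case is m ≡ 0 (mod 2); write m = 2c.
Then 3(2c)^2 + 3(2c) + 8 = 12c^2 + 6c + 8 = 2(6c^2 + 3c + 4).

2(6c^2 + 3c + 4)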